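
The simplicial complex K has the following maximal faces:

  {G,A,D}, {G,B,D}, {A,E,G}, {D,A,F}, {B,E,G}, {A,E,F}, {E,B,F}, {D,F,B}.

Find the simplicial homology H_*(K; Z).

H_0 ≅ Z,  H_1 = 0,  H_2 ≅ Z.

We work with the vertex ordering A < B < D < E < F < G. The simplices of K, each written with vertices in increasing order, are:

  0-simplices (6): A, B, D, E, F, G
  1-simplices (12): AD, AE, AF, AG, BD, BE, BF, BG, DF, DG, EF, EG
  2-simplices (8): ADF, ADG, AEF, AEG, BDF, BDG, BEF, BEG

giving chain groups C_0 ≅ Z^6, C_1 ≅ Z^12, C_2 ≅ Z^8.

∂_1: C_1 → C_0 is given by ∂[p,q] = [q] − [p].
The 6×12 boundary matrix has rank 5 and Smith normal form diag(1,1,1,1,1).

∂_2: C_2 → C_1 sends each 2-simplex [p,q,r] to [q,r] − [p,r] + [p,q]. For instance
  ∂BDG = DG − BG + BD,
  ∂BEG = EG − BG + BE.
The 12×8 boundary matrix has rank 7 and Smith normal form diag(1,1,1,1,1,1,1).

From H_k ≅ ker(∂_k) / im(∂_{k+1}) we obtain:

  H_0: rank C_0 − rank ∂_1 = 6 − 5 = 1, and the invariant factors of ∂_1 are all 1, so H_0 ≅ Z.
  H_1: rank ker ∂_1 − rank ∂_2 = (12 − 5) − 7 = 0, and the invariant factors of ∂_2 are all 1, so H_1 ≅ 0.
  H_2: rank ker ∂_2 − rank ∂_3 = (8 − 7) − 0 = 1, and there is no ∂_3, so H_2 ≅ Z.

As a check, the Euler characteristic is 6 − 12 + 8 = 2, which agrees with 1 − 0 + 1 = 2.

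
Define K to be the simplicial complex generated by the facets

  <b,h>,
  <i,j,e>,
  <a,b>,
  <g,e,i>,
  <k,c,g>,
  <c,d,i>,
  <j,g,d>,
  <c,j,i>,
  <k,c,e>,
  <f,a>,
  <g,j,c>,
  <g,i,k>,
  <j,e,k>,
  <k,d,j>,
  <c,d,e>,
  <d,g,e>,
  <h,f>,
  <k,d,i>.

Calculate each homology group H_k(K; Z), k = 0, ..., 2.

Take the total order a < b < c < d < e < f < g < h < i < j < k on the vertex set. Then K (dimension 2) consists of the simplices:

  0-simplices (11): a, b, c, d, e, f, g, h, i, j, k
  1-simplices (25): ab, af, bh, cd, ce, cg, ci, cj, ck, de, dg, di, dj, dk, eg, ei, ej, ek, fh, gi, gj, gk, ij, ik, jk
  2-simplices (14): cde, cdi, cek, cgj, cgk, cij, deg, dgj, dik, djk, egi, eij, ejk, gik

giving chain groups C_0 ≅ Z^11, C_1 ≅ Z^25, C_2 ≅ Z^14.

Boundary ∂_1: C_1 → C_0 sends each edge [p,q] (with p < q) to q − p. For instance
  ∂ej = j − e.
This gives a 11×25 integer matrix of rank 9; reducing to Smith normal form yields diagonal entries (1,1,1,1,1,1,1,1,1).

The boundary map ∂_2: C_2 → C_1 acts by ∂[p,q,r] = [q,r] − [p,r] + [p,q]. For instance
  ∂gik = ik − gk + gi,
  ∂deg = eg − dg + de.
The resulting 25×14 matrix has rank 13, and its Smith normal form has invariant factors (1,1,1,1,1,1,1,1,1,1,1,1,1).

Reading off H_k = ker ∂_k / im ∂_{k+1}:

  H_0: rank C_0 − rank ∂_1 = 11 − 9 = 2, and the invariant factors of ∂_1 are all 1, so H_0 = Z^2.
  H_1: rank ker ∂_1 − rank ∂_2 = (25 − 9) − 13 = 3, and the invariant factors of ∂_2 are all 1, so H_1 = Z^3.
  H_2: rank ker ∂_2 − rank ∂_3 = (14 − 13) − 0 = 1, and there is no ∂_3, so H_2 = Z.

(K is a triangulation of the disjoint union of the circle S^1 and the torus T^2.)

H_0 = Z^2,  H_1 = Z^3,  H_2 = Z.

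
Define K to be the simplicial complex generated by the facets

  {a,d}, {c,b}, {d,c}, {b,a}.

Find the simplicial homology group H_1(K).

H_1 ≅ Z.

Fix the vertex order a < b < c < d and write every simplex with vertices in increasing order. Then dim K = 1 and the simplices of K are:

  0-simplices (4): a, b, c, d
  1-simplices (4): ab, ad, bc, cd

giving chain groups C_0 ≅ Z^4, C_1 ≅ Z^4.

The boundary map ∂_1: C_1 → C_0 maps an edge to its endpoints' difference, ∂[p,q] = q − p. For instance
  ∂ad = d − a.
As a 4×4 matrix over Z this has rank 3, with invariant factors (1,1,1).

From H_k ≅ ker(∂_k) / im(∂_{k+1}) we obtain:

  H_1: rank ker ∂_1 − rank ∂_2 = (4 − 3) − 0 = 1, and there is no ∂_2, so H_1 ≅ Z.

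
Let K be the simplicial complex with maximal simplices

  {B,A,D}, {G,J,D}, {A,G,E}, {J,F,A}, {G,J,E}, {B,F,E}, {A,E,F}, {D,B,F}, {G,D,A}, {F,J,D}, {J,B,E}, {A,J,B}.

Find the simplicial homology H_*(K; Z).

We work with the vertex ordering A < B < D < E < F < G < J. The simplices of K, each written with vertices in increasing order, are:

  0-simplices (7): A, B, D, E, F, G, J
  1-simplices (18): AB, AD, AE, AF, AG, AJ, BD, BE, BF, BJ, DF, DG, DJ, EF, EG, EJ, FJ, GJ
  2-simplices (12): ABD, ABJ, ADG, AEF, AEG, AFJ, BDF, BEF, BEJ, DFJ, DGJ, EGJ

so the chain groups are C_0 ≅ Z^7, C_1 ≅ Z^18, C_2 ≅ Z^12.

The boundary map ∂_1: C_1 → C_0 maps an edge to its endpoints' difference, ∂[p,q] = q − p. For instance
  ∂AG = G − A.
As a 7×18 matrix over Z this has rank 6, with invariant factors (1,1,1,1,1,1).

∂_2: C_2 → C_1 acts by ∂[p,q,r] = [q,r] − [p,r] + [p,q]. For instance
  ∂AEF = EF − AF + AE,
  ∂ADG = DG − AG + AD.
This gives a 18×12 integer matrix of rank 12; reducing to Smith normal form yields diagonal entries (1,1,1,1,1,1,1,1,1,1,1,2).

From H_k ≅ ker(∂_k) / im(∂_{k+1}) we obtain:

  H_0: rank C_0 − rank ∂_1 = 7 − 6 = 1, and the invariant factors of ∂_1 are all 1, so H_0 = Z.
  H_1: rank ker ∂_1 − rank ∂_2 = (18 − 6) − 12 = 0, and ∂_2 has invariant factor 2 > 1, so H_1 = Z/2.
  H_2: rank ker ∂_2 − rank ∂_3 = (12 − 12) − 0 = 0, and there is no ∂_3, so H_2 = 0.

As a check, the Euler characteristic is 7 − 18 + 12 = 1, which agrees with 1 − 0 + 0 = 1.

H_0 = Z,  H_1 = Z/2,  H_2 = 0.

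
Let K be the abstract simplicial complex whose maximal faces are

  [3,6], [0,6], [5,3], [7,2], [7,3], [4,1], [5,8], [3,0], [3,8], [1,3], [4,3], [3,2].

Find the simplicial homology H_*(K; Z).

H_0 = Z,  H_1 = Z^4.

Fix the vertex order 0 < 1 < 2 < 3 < 4 < 5 < 6 < 7 < 8 and write every simplex with vertices in increasing order. Then dim K = 1 and the simplices of K are:

  0-simplices (9): [0], [1], [2], [3], [4], [5], [6], [7], [8]
  1-simplices (12): [0,3], [0,6], [1,3], [1,4], [2,3], [2,7], [3,4], [3,5], [3,6], [3,7], [3,8], [5,8]

so the chain groups are C_0 ≅ Z^9, C_1 ≅ Z^12.

The boundary map ∂_1: C_1 → C_0 sends each edge [p,q] (with p < q) to q − p. For instance
  ∂[0,6] = [6] − [0].
This gives a 9×12 integer matrix of rank 8; reducing to Smith normal form yields diagonal entries (1,1,1,1,1,1,1,1).

From H_k ≅ ker(∂_k) / im(∂_{k+1}) we obtain:

  H_0: rank C_0 − rank ∂_1 = 9 − 8 = 1, and the invariant factors of ∂_1 are all 1, so H_0 ≅ Z.
  H_1: rank ker ∂_1 − rank ∂_2 = (12 − 8) − 0 = 4, and there is no ∂_2, so H_1 ≅ Z^4.

(K is a triangulation of a wedge of 4 circles.)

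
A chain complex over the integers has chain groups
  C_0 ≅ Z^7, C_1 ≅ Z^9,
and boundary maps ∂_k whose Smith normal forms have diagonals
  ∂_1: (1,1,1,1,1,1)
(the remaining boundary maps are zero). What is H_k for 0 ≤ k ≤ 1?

H_0 = Z,  H_1 = Z^3.

H_0: b_0 = 7 − 0 − 6 = 1; torsion from ∂_1 factors > 1: none. So H_0 = Z.
H_1: b_1 = 9 − 6 − 0 = 3; torsion from ∂_2 factors > 1: none. So H_1 = Z^3.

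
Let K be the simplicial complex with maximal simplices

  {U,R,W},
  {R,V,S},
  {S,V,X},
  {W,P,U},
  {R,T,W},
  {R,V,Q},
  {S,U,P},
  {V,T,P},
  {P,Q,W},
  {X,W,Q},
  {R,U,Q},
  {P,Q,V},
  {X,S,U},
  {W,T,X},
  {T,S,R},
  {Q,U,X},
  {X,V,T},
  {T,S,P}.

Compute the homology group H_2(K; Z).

K has 9 vertices, 27 edges, 18 triangles.
rank ∂_2 = 18, rank ∂_3 = 0 ⇒ b_2 = 18 − 18 − 0 = 0. So H_2 ≅ 0.

H_2 ≅ 0.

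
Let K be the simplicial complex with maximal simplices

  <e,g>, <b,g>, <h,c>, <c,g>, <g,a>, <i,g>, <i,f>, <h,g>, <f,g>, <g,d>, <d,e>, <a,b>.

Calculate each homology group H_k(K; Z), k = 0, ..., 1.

Take the total order a < b < c < d < e < f < g < h < i on the vertex set. Then K (dimension 1) consists of the simplices:

  0-simplices (9): a, b, c, d, e, f, g, h, i
  1-simplices (12): ab, ag, bg, cg, ch, de, dg, eg, fg, fi, gh, gi

giving chain groups C_0 ≅ Z^9, C_1 ≅ Z^12.

The boundary map ∂_1: C_1 → C_0 maps an edge to its endpoints' difference, ∂[p,q] = q − p. For instance
  ∂gh = h − g.
As a 9×12 matrix over Z this has rank 8, with invariant factors (1,1,1,1,1,1,1,1).

Reading off H_k = ker ∂_k / im ∂_{k+1}:

  H_0: rank C_0 − rank ∂_1 = 9 − 8 = 1, and the invariant factors of ∂_1 are all 1, so H_0 ≅ Z.
  H_1: rank ker ∂_1 − rank ∂_2 = (12 − 8) − 0 = 4, and there is no ∂_2, so H_1 ≅ Z^4.

H_0 = Z,  H_1 = Z^4.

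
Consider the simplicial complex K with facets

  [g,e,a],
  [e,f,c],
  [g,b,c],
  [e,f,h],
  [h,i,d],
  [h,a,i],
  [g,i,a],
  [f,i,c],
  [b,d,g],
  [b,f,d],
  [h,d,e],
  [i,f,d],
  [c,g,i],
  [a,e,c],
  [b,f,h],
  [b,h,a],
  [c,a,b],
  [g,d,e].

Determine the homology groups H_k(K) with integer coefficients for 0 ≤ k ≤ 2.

We work with the vertex ordering a < b < c < d < e < f < g < h < i. The simplices of K, each written with vertices in increasing order, are:

  0-simplices (9): a, b, c, d, e, f, g, h, i
  1-simplices (27): ab, ac, ae, ag, ah, ai, bc, bd, bf, bg, bh, ce, cf, cg, ci, de, df, dg, dh, di, ef, eg, eh, fh, fi, gi, hi
  2-simplices (18): abc, abh, ace, aeg, agi, ahi, bcg, bdf, bdg, bfh, cef, cfi, cgi, deg, deh, dfi, dhi, efh

so the chain groups are C_0 ≅ Z^9, C_1 ≅ Z^27, C_2 ≅ Z^18.

∂_1: C_1 → C_0 is given by ∂[p,q] = [q] − [p].
The resulting 9×27 matrix has rank 8, and its Smith normal form has invariant factors (1,1,1,1,1,1,1,1).

Boundary ∂_2: C_2 → C_1 acts by ∂[p,q,r] = [q,r] − [p,r] + [p,q]. For instance
  ∂cfi = fi − ci + cf,
  ∂abh = bh − ah + ab.
The 27×18 boundary matrix has rank 18 and Smith normal form diag(1,1,1,1,1,1,1,1,1,1,1,1,1,1,1,1,1,2).

Reading off H_k = ker ∂_k / im ∂_{k+1}:

  H_0: rank C_0 − rank ∂_1 = 9 − 8 = 1, and the invariant factors of ∂_1 are all 1, so H_0 = Z.
  H_1: rank ker ∂_1 − rank ∂_2 = (27 − 8) − 18 = 1, and ∂_2 has invariant factor 2 > 1, so H_1 = Z ⊕ Z/2Z.
  H_2: rank ker ∂_2 − rank ∂_3 = (18 − 18) − 0 = 0, and there is no ∂_3, so H_2 = 0.

H_0 ≅ Z,  H_1 ≅ Z ⊕ Z/2Z,  H_2 = 0.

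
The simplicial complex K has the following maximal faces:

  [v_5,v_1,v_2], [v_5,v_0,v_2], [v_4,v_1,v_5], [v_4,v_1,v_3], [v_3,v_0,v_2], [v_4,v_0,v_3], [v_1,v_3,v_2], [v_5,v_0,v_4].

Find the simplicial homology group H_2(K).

H_2 ≅ Z.

K has 6 vertices, 12 edges, 8 triangles.
rank ∂_2 = 7, rank ∂_3 = 0 ⇒ b_2 = 8 − 7 − 0 = 1. So H_2 ≅ Z.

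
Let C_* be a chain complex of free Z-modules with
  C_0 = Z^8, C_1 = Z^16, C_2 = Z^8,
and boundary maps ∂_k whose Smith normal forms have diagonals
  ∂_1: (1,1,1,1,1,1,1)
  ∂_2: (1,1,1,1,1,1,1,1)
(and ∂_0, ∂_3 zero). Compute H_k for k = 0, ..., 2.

H_0 = Z,  H_1 = Z,  H_2 = 0.

H_0: b_0 = 8 − 0 − 7 = 1; torsion from ∂_1 factors > 1: none. So H_0 = Z.
H_1: b_1 = 16 − 7 − 8 = 1; torsion from ∂_2 factors > 1: none. So H_1 = Z.
H_2: b_2 = 8 − 8 − 0 = 0; torsion from ∂_3 factors > 1: none. So H_2 = 0.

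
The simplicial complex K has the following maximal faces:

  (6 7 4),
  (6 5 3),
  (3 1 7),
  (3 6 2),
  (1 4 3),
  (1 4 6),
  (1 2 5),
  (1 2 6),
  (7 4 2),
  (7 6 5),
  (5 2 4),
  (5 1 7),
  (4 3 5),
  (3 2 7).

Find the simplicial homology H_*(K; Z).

H_0 ≅ Z,  H_1 ≅ Z^2,  H_2 ≅ Z.

We work with the vertex ordering 1 < 2 < 3 < 4 < 5 < 6 < 7. The simplices of K, each written with vertices in increasing order, are:

  0-simplices (7): [1], [2], [3], [4], [5], [6], [7]
  1-simplices (21): [1,2], [1,3], [1,4], [1,5], [1,6], [1,7], [2,3], [2,4], [2,5], [2,6], [2,7], [3,4], [3,5], [3,6], [3,7], [4,5], [4,6], [4,7], [5,6], [5,7], [6,7]
  2-simplices (14): [1,2,5], [1,2,6], [1,3,4], [1,3,7], [1,4,6], [1,5,7], [2,3,6], [2,3,7], [2,4,5], [2,4,7], [3,4,5], [3,5,6], [4,6,7], [5,6,7]

Hence C_0 ≅ Z^7, C_1 ≅ Z^21, C_2 ≅ Z^14.

Boundary ∂_1: C_1 → C_0 maps an edge to its endpoints' difference, ∂[p,q] = q − p.
As a 7×21 matrix over Z this has rank 6, with invariant factors (1,1,1,1,1,1).

∂_2: C_2 → C_1 sends each 2-simplex [p,q,r] to [q,r] − [p,r] + [p,q]. For instance
  ∂[3,5,6] = [5,6] − [3,6] + [3,5],
  ∂[1,5,7] = [5,7] − [1,7] + [1,5].
The resulting 21×14 matrix has rank 13, and its Smith normal form has invariant factors (1,1,1,1,1,1,1,1,1,1,1,1,1).

From H_k ≅ ker(∂_k) / im(∂_{k+1}) we obtain:

  H_0: rank C_0 − rank ∂_1 = 7 − 6 = 1, and the invariant factors of ∂_1 are all 1, so H_0 ≅ Z.
  H_1: rank ker ∂_1 − rank ∂_2 = (21 − 6) − 13 = 2, and the invariant factors of ∂_2 are all 1, so H_1 ≅ Z^2.
  H_2: rank ker ∂_2 − rank ∂_3 = (14 − 13) − 0 = 1, and there is no ∂_3, so H_2 ≅ Z.

As a check, the Euler characteristic is 7 − 21 + 14 = 0, which agrees with 1 − 2 + 1 = 0.
(K is a triangulation of the torus T^2.)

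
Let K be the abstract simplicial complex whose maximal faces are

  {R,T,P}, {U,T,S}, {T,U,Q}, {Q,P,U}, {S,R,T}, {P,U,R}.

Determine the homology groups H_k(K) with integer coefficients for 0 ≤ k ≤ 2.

H_0 = Z,  H_1 = Z,  H_2 = 0.

Fix the vertex order P < Q < R < S < T < U and write every simplex with vertices in increasing order. Then dim K = 2 and the simplices of K are:

  0-simplices (6): P, Q, R, S, T, U
  1-simplices (12): PQ, PR, PT, PU, QT, QU, RS, RT, RU, ST, SU, TU
  2-simplices (6): PQU, PRT, PRU, QTU, RST, STU

giving chain groups C_0 ≅ Z^6, C_1 ≅ Z^12, C_2 ≅ Z^6.

∂_1: C_1 → C_0 is given by ∂[p,q] = [q] − [p].
This gives a 6×12 integer matrix of rank 5; reducing to Smith normal form yields diagonal entries (1,1,1,1,1).

Boundary ∂_2: C_2 → C_1 sends each 2-simplex [p,q,r] to [q,r] − [p,r] + [p,q]. For instance
  ∂PQU = QU − PU + PQ,
  ∂RST = ST − RT + RS.
The 12×6 boundary matrix has rank 6 and Smith normal form diag(1,1,1,1,1,1).

Now H_k = ker ∂_k / im ∂_{k+1}, so:

  H_0: rank C_0 − rank ∂_1 = 6 − 5 = 1, and the invariant factors of ∂_1 are all 1, so H_0 ≅ Z.
  H_1: rank ker ∂_1 − rank ∂_2 = (12 − 5) − 6 = 1, and the invariant factors of ∂_2 are all 1, so H_1 ≅ Z.
  H_2: rank ker ∂_2 − rank ∂_3 = (6 − 6) − 0 = 0, and there is no ∂_3, so H_2 ≅ 0.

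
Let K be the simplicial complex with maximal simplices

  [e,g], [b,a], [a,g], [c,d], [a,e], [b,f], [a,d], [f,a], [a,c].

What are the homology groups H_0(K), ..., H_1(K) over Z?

H_0 = Z,  H_1 = Z^3.

Order the vertices as a < b < c < d < e < f < g. Listing each simplex with vertices in this order, K has dimension 1 with simplices:

  0-simplices (7): a, b, c, d, e, f, g
  1-simplices (9): ab, ac, ad, ae, af, ag, bf, cd, eg

Hence C_0 ≅ Z^7, C_1 ≅ Z^9.

Boundary ∂_1: C_1 → C_0 is given by ∂[p,q] = [q] − [p]. For instance
  ∂ad = d − a.
As a 7×9 matrix over Z this has rank 6, with invariant factors (1,1,1,1,1,1).

From H_k ≅ ker(∂_k) / im(∂_{k+1}) we obtain:

  H_0: rank C_0 − rank ∂_1 = 7 − 6 = 1, and the invariant factors of ∂_1 are all 1, so H_0 = Z.
  H_1: rank ker ∂_1 − rank ∂_2 = (9 − 6) − 0 = 3, and there is no ∂_2, so H_1 = Z^3.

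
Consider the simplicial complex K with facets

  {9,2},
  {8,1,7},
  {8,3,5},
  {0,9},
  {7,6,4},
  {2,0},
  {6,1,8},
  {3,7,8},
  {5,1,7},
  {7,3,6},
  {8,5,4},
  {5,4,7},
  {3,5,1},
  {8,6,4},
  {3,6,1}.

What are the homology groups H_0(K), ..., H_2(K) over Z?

Fix the vertex order 0 < 1 < 2 < 3 < 4 < 5 < 6 < 7 < 8 < 9 and write every simplex with vertices in increasing order. Then dim K = 2 and the simplices of K are:

  0-simplices (10): [0], [1], [2], [3], [4], [5], [6], [7], [8], [9]
  1-simplices (21): [0,2], [0,9], [1,3], [1,5], [1,6], [1,7], [1,8], [2,9], [3,5], [3,6], [3,7], [3,8], [4,5], [4,6], [4,7], [4,8], [5,7], [5,8], [6,7], [6,8], [7,8]
  2-simplices (12): [1,3,5], [1,3,6], [1,5,7], [1,6,8], [1,7,8], [3,5,8], [3,6,7], [3,7,8], [4,5,7], [4,5,8], [4,6,7], [4,6,8]

Hence C_0 ≅ Z^10, C_1 ≅ Z^21, C_2 ≅ Z^12.

Boundary ∂_1: C_1 → C_0 is given by ∂[p,q] = [q] − [p].
As a 10×21 matrix over Z this has rank 8, with invariant factors (1,1,1,1,1,1,1,1).

The boundary map ∂_2: C_2 → C_1 sends each 2-simplex [p,q,r] to [q,r] − [p,r] + [p,q]. For instance
  ∂[1,3,6] = [3,6] − [1,6] + [1,3],
  ∂[4,6,8] = [6,8] − [4,8] + [4,6].
The 21×12 boundary matrix has rank 12 and Smith normal form diag(1,1,1,1,1,1,1,1,1,1,1,2).

Reading off H_k = ker ∂_k / im ∂_{k+1}:

  H_0: rank C_0 − rank ∂_1 = 10 − 8 = 2, and the invariant factors of ∂_1 are all 1, so H_0 = Z^2.
  H_1: rank ker ∂_1 − rank ∂_2 = (21 − 8) − 12 = 1, and ∂_2 has invariant factor 2 > 1, so H_1 = Z ⊕ Z/2Z.
  H_2: rank ker ∂_2 − rank ∂_3 = (12 − 12) − 0 = 0, and there is no ∂_3, so H_2 = 0.

(K is a triangulation of the disjoint union of the real projective plane RP^2 and the circle S^1.)

H_0 ≅ Z^2,  H_1 ≅ Z ⊕ Z/2Z,  H_2 = 0.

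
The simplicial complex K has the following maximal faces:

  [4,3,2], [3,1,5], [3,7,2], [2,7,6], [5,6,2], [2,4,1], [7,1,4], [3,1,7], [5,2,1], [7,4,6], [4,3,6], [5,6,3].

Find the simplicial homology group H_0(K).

H_0 = Z.

Order the vertices as 1 < 2 < 3 < 4 < 5 < 6 < 7. Listing each simplex with vertices in this order, K has dimension 2 with simplices:

  0-simplices (7): [1], [2], [3], [4], [5], [6], [7]
  1-simplices (18): [1,2], [1,3], [1,4], [1,5], [1,7], [2,3], [2,4], [2,5], [2,6], [2,7], [3,4], [3,5], [3,6], [3,7], [4,6], [4,7], [5,6], [6,7]
  2-simplices (12): [1,2,4], [1,2,5], [1,3,5], [1,3,7], [1,4,7], [2,3,4], [2,3,7], [2,5,6], [2,6,7], [3,4,6], [3,5,6], [4,6,7]

giving chain groups C_0 ≅ Z^7, C_1 ≅ Z^18, C_2 ≅ Z^12.

The boundary map ∂_1: C_1 → C_0 maps an edge to its endpoints' difference, ∂[p,q] = q − p. For instance
  ∂[2,4] = [4] − [2].
As a 7×18 matrix over Z this has rank 6, with invariant factors (1,1,1,1,1,1).

Boundary ∂_2: C_2 → C_1 maps a triangle to the signed sum of its edges. For instance
  ∂[3,4,6] = [4,6] − [3,6] + [3,4],
  ∂[1,3,7] = [3,7] − [1,7] + [1,3].
This gives a 18×12 integer matrix of rank 12; reducing to Smith normal form yields diagonal entries (1,1,1,1,1,1,1,1,1,1,1,2).

Computing H_k = (kernel of ∂_k) / (image of ∂_{k+1}):

  H_0: rank C_0 − rank ∂_1 = 7 − 6 = 1, and the invariant factors of ∂_1 are all 1, so H_0 ≅ Z.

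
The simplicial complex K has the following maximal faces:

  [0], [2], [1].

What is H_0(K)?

H_0 ≅ Z^3.

Fix the vertex order 0 < 1 < 2 and write every simplex with vertices in increasing order. Then dim K = 0 and the simplices of K are:

  0-simplices (3): [0], [1], [2]

giving chain groups C_0 ≅ Z^3.

Now H_k = ker ∂_k / im ∂_{k+1}, so:

  H_0: rank C_0 − rank ∂_1 = 3 − 0 = 3, and there is no ∂_1, so H_0 ≅ Z^3.

(K is a triangulation of a set of 3 points.)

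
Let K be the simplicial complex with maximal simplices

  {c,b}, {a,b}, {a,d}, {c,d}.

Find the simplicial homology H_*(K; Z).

We work with the vertex ordering a < b < c < d. The simplices of K, each written with vertices in increasing order, are:

  0-simplices (4): a, b, c, d
  1-simplices (4): ab, ad, bc, cd

giving chain groups C_0 ≅ Z^4, C_1 ≅ Z^4.

The boundary map ∂_1: C_1 → C_0 sends each edge [p,q] (with p < q) to q − p.
The 4×4 boundary matrix has rank 3 and Smith normal form diag(1,1,1).

Reading off H_k = ker ∂_k / im ∂_{k+1}:

  H_0: rank C_0 − rank ∂_1 = 4 − 3 = 1, and the invariant factors of ∂_1 are all 1, so H_0 ≅ Z.
  H_1: rank ker ∂_1 − rank ∂_2 = (4 − 3) − 0 = 1, and there is no ∂_2, so H_1 ≅ Z.

As a check, the Euler characteristic is 4 − 4 = 0, which agrees with 1 − 1 = 0.

H_0 = Z,  H_1 = Z.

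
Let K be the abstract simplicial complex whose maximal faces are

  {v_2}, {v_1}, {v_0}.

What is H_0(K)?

H_0 ≅ Z^3.

Order the vertices as v_0 < v_1 < v_2. Listing each simplex with vertices in this order, K has dimension 0 with simplices:

  0-simplices (3): [v_0], [v_1], [v_2]

Hence C_0 ≅ Z^3.

Now H_k = ker ∂_k / im ∂_{k+1}, so:

  H_0: rank C_0 − rank ∂_1 = 3 − 0 = 3, and there is no ∂_1, so H_0 = Z^3.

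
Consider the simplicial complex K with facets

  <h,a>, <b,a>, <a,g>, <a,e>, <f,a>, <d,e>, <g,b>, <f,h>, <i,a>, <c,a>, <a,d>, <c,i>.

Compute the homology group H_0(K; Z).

We work with the vertex ordering a < b < c < d < e < f < g < h < i. The simplices of K, each written with vertices in increasing order, are:

  0-simplices (9): a, b, c, d, e, f, g, h, i
  1-simplices (12): ab, ac, ad, ae, af, ag, ah, ai, bg, ci, de, fh

so the chain groups are C_0 ≅ Z^9, C_1 ≅ Z^12.

Boundary ∂_1: C_1 → C_0 sends each edge [p,q] (with p < q) to q − p.
The resulting 9×12 matrix has rank 8, and its Smith normal form has invariant factors (1,1,1,1,1,1,1,1).

From H_k ≅ ker(∂_k) / im(∂_{k+1}) we obtain:

  H_0: rank C_0 − rank ∂_1 = 9 − 8 = 1, and the invariant factors of ∂_1 are all 1, so H_0 ≅ Z.

H_0 ≅ Z.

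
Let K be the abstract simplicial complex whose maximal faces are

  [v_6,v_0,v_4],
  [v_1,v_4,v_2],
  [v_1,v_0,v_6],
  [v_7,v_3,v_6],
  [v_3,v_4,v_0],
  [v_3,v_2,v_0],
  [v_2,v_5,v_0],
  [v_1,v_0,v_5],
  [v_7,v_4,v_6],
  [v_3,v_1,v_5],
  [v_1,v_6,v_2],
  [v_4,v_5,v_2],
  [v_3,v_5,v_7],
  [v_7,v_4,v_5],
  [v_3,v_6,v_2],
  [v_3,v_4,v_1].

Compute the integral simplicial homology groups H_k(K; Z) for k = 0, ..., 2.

Take the total order v_0 < v_1 < v_2 < v_3 < v_4 < v_5 < v_6 < v_7 on the vertex set. Then K (dimension 2) consists of the simplices:

  0-simplices (8): [v_0], [v_1], [v_2], [v_3], [v_4], [v_5], [v_6], [v_7]
  1-simplices (24): (24 of them)
  2-simplices (16): (16 of them)

so the chain groups are C_0 ≅ Z^8, C_1 ≅ Z^24, C_2 ≅ Z^16.

∂_1: C_1 → C_0 sends each edge [p,q] (with p < q) to q − p. For instance
  ∂[v_0,v_5] = [v_5] − [v_0].
The resulting 8×24 matrix has rank 7, and its Smith normal form has invariant factors (1,1,1,1,1,1,1).

Boundary ∂_2: C_2 → C_1 acts by ∂[p,q,r] = [q,r] − [p,r] + [p,q]. For instance
  ∂[v_0,v_2,v_5] = [v_2,v_5] − [v_0,v_5] + [v_0,v_2],
  ∂[v_3,v_5,v_7] = [v_5,v_7] − [v_3,v_7] + [v_3,v_5].
The 24×16 boundary matrix has rank 15 and Smith normal form diag(1,1,1,1,1,1,1,1,1,1,1,1,1,1,1).

Computing H_k = (kernel of ∂_k) / (image of ∂_{k+1}):

  H_0: rank C_0 − rank ∂_1 = 8 − 7 = 1, and the invariant factors of ∂_1 are all 1, so H_0 ≅ Z.
  H_1: rank ker ∂_1 − rank ∂_2 = (24 − 7) − 15 = 2, and the invariant factors of ∂_2 are all 1, so H_1 ≅ Z^2.
  H_2: rank ker ∂_2 − rank ∂_3 = (16 − 15) − 0 = 1, and there is no ∂_3, so H_2 ≅ Z.

As a check, the Euler characteristic is 8 − 24 + 16 = 0, which agrees with 1 − 2 + 1 = 0.
(K is a triangulation of the torus T^2.)

H_0 = Z,  H_1 = Z^2,  H_2 = Z.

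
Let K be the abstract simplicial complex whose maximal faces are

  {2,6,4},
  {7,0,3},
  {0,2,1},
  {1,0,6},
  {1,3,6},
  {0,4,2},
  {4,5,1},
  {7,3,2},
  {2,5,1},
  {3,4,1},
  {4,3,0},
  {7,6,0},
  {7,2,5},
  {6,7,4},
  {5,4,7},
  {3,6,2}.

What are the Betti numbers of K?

b_0 = 1, b_1 = 2, b_2 = 1.

K has 8 vertices, 24 edges, 16 triangles.
rank ∂_0 = 0, rank ∂_1 = 7 ⇒ b_0 = 8 − 0 − 7 = 1; all invariant factors of ∂_1 are 1 so no torsion. So H_0 ≅ Z.
rank ∂_1 = 7, rank ∂_2 = 15 ⇒ b_1 = 24 − 7 − 15 = 2; all invariant factors of ∂_2 are 1 so no torsion. So H_1 ≅ Z^2.
rank ∂_2 = 15, rank ∂_3 = 0 ⇒ b_2 = 16 − 15 − 0 = 1. So H_2 ≅ Z.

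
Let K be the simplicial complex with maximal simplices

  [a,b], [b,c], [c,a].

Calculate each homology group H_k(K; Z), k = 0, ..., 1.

H_0 = Z,  H_1 = Z.

We work with the vertex ordering a < b < c. The simplices of K, each written with vertices in increasing order, are:

  0-simplices (3): a, b, c
  1-simplices (3): ab, ac, bc

giving chain groups C_0 ≅ Z^3, C_1 ≅ Z^3.

Boundary ∂_1: C_1 → C_0 is given by ∂[p,q] = [q] − [p].
As a 3×3 matrix over Z this has rank 2, with invariant factors (1,1).

From H_k ≅ ker(∂_k) / im(∂_{k+1}) we obtain:

  H_0: rank C_0 − rank ∂_1 = 3 − 2 = 1, and the invariant factors of ∂_1 are all 1, so H_0 ≅ Z.
  H_1: rank ker ∂_1 − rank ∂_2 = (3 − 2) − 0 = 1, and there is no ∂_2, so H_1 ≅ Z.

(K is a triangulation of the circle S^1.)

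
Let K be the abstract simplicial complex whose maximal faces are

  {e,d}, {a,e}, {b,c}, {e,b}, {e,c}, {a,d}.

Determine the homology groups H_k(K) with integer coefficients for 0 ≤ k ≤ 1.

H_0 = Z,  H_1 = Z^2.

K has 5 vertices, 6 edges.
rank ∂_0 = 0, rank ∂_1 = 4 ⇒ b_0 = 5 − 0 − 4 = 1; all invariant factors of ∂_1 are 1 so no torsion. So H_0 ≅ Z.
rank ∂_1 = 4, rank ∂_2 = 0 ⇒ b_1 = 6 − 4 − 0 = 2. So H_1 ≅ Z^2.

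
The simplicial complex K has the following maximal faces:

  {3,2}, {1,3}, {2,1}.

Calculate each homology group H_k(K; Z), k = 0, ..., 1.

Fix the vertex order 1 < 2 < 3 and write every simplex with vertices in increasing order. Then dim K = 1 and the simplices of K are:

  0-simplices (3): [1], [2], [3]
  1-simplices (3): [1,2], [1,3], [2,3]

Hence C_0 ≅ Z^3, C_1 ≅ Z^3.

Boundary ∂_1: C_1 → C_0 is given by ∂[p,q] = [q] − [p]. For instance
  ∂[1,2] = [2] − [1].
This gives a 3×3 integer matrix of rank 2; reducing to Smith normal form yields diagonal entries (1,1).

Reading off H_k = ker ∂_k / im ∂_{k+1}:

  H_0: rank C_0 − rank ∂_1 = 3 − 2 = 1, and the invariant factors of ∂_1 are all 1, so H_0 = Z.
  H_1: rank ker ∂_1 − rank ∂_2 = (3 − 2) − 0 = 1, and there is no ∂_2, so H_1 = Z.

As a check, the Euler characteristic is 3 − 3 = 0, which agrees with 1 − 1 = 0.
(K is a triangulation of the circle S^1.)

H_0 ≅ Z,  H_1 ≅ Z.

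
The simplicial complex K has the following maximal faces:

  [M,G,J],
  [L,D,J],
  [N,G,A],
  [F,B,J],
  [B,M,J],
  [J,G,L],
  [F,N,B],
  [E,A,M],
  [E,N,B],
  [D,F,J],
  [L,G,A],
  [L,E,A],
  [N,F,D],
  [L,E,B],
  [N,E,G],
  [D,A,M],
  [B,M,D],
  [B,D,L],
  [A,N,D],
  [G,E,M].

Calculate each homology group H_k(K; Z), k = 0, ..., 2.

K has 10 vertices, 30 edges, 20 triangles.
rank ∂_0 = 0, rank ∂_1 = 9 ⇒ b_0 = 10 − 0 − 9 = 1; all invariant factors of ∂_1 are 1 so no torsion. So H_0 = Z.
rank ∂_1 = 9, rank ∂_2 = 20 ⇒ b_1 = 30 − 9 − 20 = 1; ∂_2 has invariant factor(s) [2] giving torsion. So H_1 = Z ⊕ Z/2Z.
rank ∂_2 = 20, rank ∂_3 = 0 ⇒ b_2 = 20 − 20 − 0 = 0. So H_2 = 0.

H_0 ≅ Z,  H_1 ≅ Z ⊕ Z/2Z,  H_2 = 0.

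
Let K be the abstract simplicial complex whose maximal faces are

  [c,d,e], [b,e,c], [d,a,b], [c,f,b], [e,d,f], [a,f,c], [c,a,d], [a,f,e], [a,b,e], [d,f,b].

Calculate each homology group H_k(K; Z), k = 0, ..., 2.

H_0 = Z,  H_1 = Z/2,  H_2 = 0.

Order the vertices as a < b < c < d < e < f. Listing each simplex with vertices in this order, K has dimension 2 with simplices:

  0-simplices (6): a, b, c, d, e, f
  1-simplices (15): ab, ac, ad, ae, af, bc, bd, be, bf, cd, ce, cf, de, df, ef
  2-simplices (10): abd, abe, acd, acf, aef, bce, bcf, bdf, cde, def

so the chain groups are C_0 ≅ Z^6, C_1 ≅ Z^15, C_2 ≅ Z^10.

∂_1: C_1 → C_0 maps an edge to its endpoints' difference, ∂[p,q] = q − p. For instance
  ∂ae = e − a.
The 6×15 boundary matrix has rank 5 and Smith normal form diag(1,1,1,1,1).

Boundary ∂_2: C_2 → C_1 maps a triangle to the signed sum of its edges. For instance
  ∂cde = de − ce + cd,
  ∂abe = be − ae + ab.
This gives a 15×10 integer matrix of rank 10; reducing to Smith normal form yields diagonal entries (1,1,1,1,1,1,1,1,1,2).

Computing H_k = (kernel of ∂_k) / (image of ∂_{k+1}):

  H_0: rank C_0 − rank ∂_1 = 6 − 5 = 1, and the invariant factors of ∂_1 are all 1, so H_0 ≅ Z.
  H_1: rank ker ∂_1 − rank ∂_2 = (15 − 5) − 10 = 0, and ∂_2 has invariant factor 2 > 1, so H_1 ≅ Z/2.
  H_2: rank ker ∂_2 − rank ∂_3 = (10 − 10) − 0 = 0, and there is no ∂_3, so H_2 ≅ 0.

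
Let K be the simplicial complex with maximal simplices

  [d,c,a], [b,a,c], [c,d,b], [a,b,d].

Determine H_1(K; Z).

H_1 = 0.

Order the vertices as a < b < c < d. Listing each simplex with vertices in this order, K has dimension 2 with simplices:

  0-simplices (4): a, b, c, d
  1-simplices (6): ab, ac, ad, bc, bd, cd
  2-simplices (4): abc, abd, acd, bcd

Hence C_0 ≅ Z^4, C_1 ≅ Z^6, C_2 ≅ Z^4.

∂_1: C_1 → C_0 maps an edge to its endpoints' difference, ∂[p,q] = q − p. For instance
  ∂ad = d − a.
As a 4×6 matrix over Z this has rank 3, with invariant factors (1,1,1).

The boundary map ∂_2: C_2 → C_1 acts by ∂[p,q,r] = [q,r] − [p,r] + [p,q]. For instance
  ∂acd = cd − ad + ac,
  ∂bcd = cd − bd + bc.
This gives a 6×4 integer matrix of rank 3; reducing to Smith normal form yields diagonal entries (1,1,1).

Computing H_k = (kernel of ∂_k) / (image of ∂_{k+1}):

  H_1: rank ker ∂_1 − rank ∂_2 = (6 − 3) − 3 = 0, and the invariant factors of ∂_2 are all 1, so H_1 = 0.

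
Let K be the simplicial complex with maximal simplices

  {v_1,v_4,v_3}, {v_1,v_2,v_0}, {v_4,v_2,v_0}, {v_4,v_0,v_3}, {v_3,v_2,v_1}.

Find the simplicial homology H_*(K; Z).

Order the vertices as v_0 < v_1 < v_2 < v_3 < v_4. Listing each simplex with vertices in this order, K has dimension 2 with simplices:

  0-simplices (5): [v_0], [v_1], [v_2], [v_3], [v_4]
  1-simplices (10): [v_0,v_1], [v_0,v_2], [v_0,v_3], [v_0,v_4], [v_1,v_2], [v_1,v_3], [v_1,v_4], [v_2,v_3], [v_2,v_4], [v_3,v_4]
  2-simplices (5): [v_0,v_1,v_2], [v_0,v_2,v_4], [v_0,v_3,v_4], [v_1,v_2,v_3], [v_1,v_3,v_4]

so the chain groups are C_0 ≅ Z^5, C_1 ≅ Z^10, C_2 ≅ Z^5.

Boundary ∂_1: C_1 → C_0 sends each edge [p,q] (with p < q) to q − p.
The resulting 5×10 matrix has rank 4, and its Smith normal form has invariant factors (1,1,1,1).

∂_2: C_2 → C_1 sends each 2-simplex [p,q,r] to [q,r] − [p,r] + [p,q]. For instance
  ∂[v_0,v_3,v_4] = [v_3,v_4] − [v_0,v_4] + [v_0,v_3],
  ∂[v_0,v_2,v_4] = [v_2,v_4] − [v_0,v_4] + [v_0,v_2].
This gives a 10×5 integer matrix of rank 5; reducing to Smith normal form yields diagonal entries (1,1,1,1,1).

Computing H_k = (kernel of ∂_k) / (image of ∂_{k+1}):

  H_0: rank C_0 − rank ∂_1 = 5 − 4 = 1, and the invariant factors of ∂_1 are all 1, so H_0 ≅ Z.
  H_1: rank ker ∂_1 − rank ∂_2 = (10 − 4) − 5 = 1, and the invariant factors of ∂_2 are all 1, so H_1 ≅ Z.
  H_2: rank ker ∂_2 − rank ∂_3 = (5 − 5) − 0 = 0, and there is no ∂_3, so H_2 ≅ 0.

H_0 ≅ Z,  H_1 ≅ Z,  H_2 = 0.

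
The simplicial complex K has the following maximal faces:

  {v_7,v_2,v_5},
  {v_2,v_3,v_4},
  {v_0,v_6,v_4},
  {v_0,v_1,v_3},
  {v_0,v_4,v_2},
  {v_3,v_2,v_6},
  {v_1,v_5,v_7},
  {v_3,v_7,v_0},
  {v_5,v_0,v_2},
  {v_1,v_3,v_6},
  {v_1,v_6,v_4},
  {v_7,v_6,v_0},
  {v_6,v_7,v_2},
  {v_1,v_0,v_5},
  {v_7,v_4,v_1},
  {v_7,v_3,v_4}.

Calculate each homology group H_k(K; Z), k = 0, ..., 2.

Order the vertices as v_0 < v_1 < v_2 < v_3 < v_4 < v_5 < v_6 < v_7. Listing each simplex with vertices in this order, K has dimension 2 with simplices:

  0-simplices (8): [v_0], [v_1], [v_2], [v_3], [v_4], [v_5], [v_6], [v_7]
  1-simplices (24): (24 of them)
  2-simplices (16): (16 of them)

giving chain groups C_0 ≅ Z^8, C_1 ≅ Z^24, C_2 ≅ Z^16.

∂_1: C_1 → C_0 sends each edge [p,q] (with p < q) to q − p. For instance
  ∂[v_5,v_7] = [v_7] − [v_5].
The resulting 8×24 matrix has rank 7, and its Smith normal form has invariant factors (1,1,1,1,1,1,1).

Boundary ∂_2: C_2 → C_1 maps a triangle to the signed sum of its edges. For instance
  ∂[v_0,v_2,v_4] = [v_2,v_4] − [v_0,v_4] + [v_0,v_2],
  ∂[v_1,v_3,v_6] = [v_3,v_6] − [v_1,v_6] + [v_1,v_3].
The 24×16 boundary matrix has rank 15 and Smith normal form diag(1,1,1,1,1,1,1,1,1,1,1,1,1,1,1).

Reading off H_k = ker ∂_k / im ∂_{k+1}:

  H_0: rank C_0 − rank ∂_1 = 8 − 7 = 1, and the invariant factors of ∂_1 are all 1, so H_0 = Z.
  H_1: rank ker ∂_1 − rank ∂_2 = (24 − 7) − 15 = 2, and the invariant factors of ∂_2 are all 1, so H_1 = Z^2.
  H_2: rank ker ∂_2 − rank ∂_3 = (16 − 15) − 0 = 1, and there is no ∂_3, so H_2 = Z.

(K is a triangulation of the torus T^2.)

H_0 = Z,  H_1 = Z^2,  H_2 = Z.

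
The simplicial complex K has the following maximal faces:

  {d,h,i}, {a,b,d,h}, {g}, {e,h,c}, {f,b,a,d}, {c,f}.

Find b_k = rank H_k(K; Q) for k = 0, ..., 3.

b_0 = 2, b_1 = 1, b_2 = 0, b_3 = 0.

Take the total order a < b < c < d < e < f < g < h < i on the vertex set. Then K (dimension 3) consists of the simplices:

  0-simplices (9): a, b, c, d, e, f, g, h, i
  1-simplices (15): ab, ad, af, ah, bd, bf, bh, ce, cf, ch, df, dh, di, eh, hi
  2-simplices (9): abd, abf, abh, adf, adh, bdf, bdh, ceh, dhi
  3-simplices (2): abdf, abdh

giving chain groups C_0 ≅ Z^9, C_1 ≅ Z^15, C_2 ≅ Z^9, C_3 ≅ Z^2.

The boundary map ∂_1: C_1 → C_0 maps an edge to its endpoints' difference, ∂[p,q] = q − p. For instance
  ∂bf = f − b.
The 9×15 boundary matrix has rank 7 and Smith normal form diag(1,1,1,1,1,1,1).

The boundary map ∂_2: C_2 → C_1 sends each 2-simplex [p,q,r] to [q,r] − [p,r] + [p,q]. For instance
  ∂adh = dh − ah + ad,
  ∂abh = bh − ah + ab.
The resulting 15×9 matrix has rank 7, and its Smith normal form has invariant factors (1,1,1,1,1,1,1).

The boundary map ∂_3: C_3 → C_2 sends each 3-simplex σ to the alternating sum Σ_i (−1)^i (σ with its i-th vertex removed). For instance
  ∂abdf = bdf − adf + abf − abd,
  ∂abdh = bdh − adh + abh − abd.
The resulting 9×2 matrix has rank 2, and its Smith normal form has invariant factors (1,1).

Reading off H_k = ker ∂_k / im ∂_{k+1}:

  H_0: rank C_0 − rank ∂_1 = 9 − 7 = 2, and the invariant factors of ∂_1 are all 1, so H_0 ≅ Z^2.
  H_1: rank ker ∂_1 − rank ∂_2 = (15 − 7) − 7 = 1, and the invariant factors of ∂_2 are all 1, so H_1 ≅ Z.
  H_2: rank ker ∂_2 − rank ∂_3 = (9 − 7) − 2 = 0, and the invariant factors of ∂_3 are all 1, so H_2 ≅ 0.
  H_3: rank ker ∂_3 − rank ∂_4 = (2 − 2) − 0 = 0, and there is no ∂_4, so H_3 ≅ 0.

As a check, the Euler characteristic is 9 − 15 + 9 − 2 = 1, which agrees with 2 − 1 + 0 − 0 = 1.

Hence the Betti numbers are b_0 = 2, b_1 = 1, b_2 = 0, b_3 = 0.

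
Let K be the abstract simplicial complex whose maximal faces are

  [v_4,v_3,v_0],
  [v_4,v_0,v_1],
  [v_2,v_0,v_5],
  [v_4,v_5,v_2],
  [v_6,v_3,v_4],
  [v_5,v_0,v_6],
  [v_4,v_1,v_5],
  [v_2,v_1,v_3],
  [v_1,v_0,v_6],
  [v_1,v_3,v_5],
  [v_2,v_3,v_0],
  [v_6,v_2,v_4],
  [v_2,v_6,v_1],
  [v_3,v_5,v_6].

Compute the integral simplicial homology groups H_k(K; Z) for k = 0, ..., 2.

H_0 ≅ Z,  H_1 ≅ Z^2,  H_2 ≅ Z.

We work with the vertex ordering v_0 < v_1 < v_2 < v_3 < v_4 < v_5 < v_6. The simplices of K, each written with vertices in increasing order, are:

  0-simplices (7): [v_0], [v_1], [v_2], [v_3], [v_4], [v_5], [v_6]
  1-simplices (21): (21 of them)
  2-simplices (14): (14 of them)

Hence C_0 ≅ Z^7, C_1 ≅ Z^21, C_2 ≅ Z^14.

Boundary ∂_1: C_1 → C_0 sends each edge [p,q] (with p < q) to q − p. For instance
  ∂[v_3,v_4] = [v_4] − [v_3].
This gives a 7×21 integer matrix of rank 6; reducing to Smith normal form yields diagonal entries (1,1,1,1,1,1).

The boundary map ∂_2: C_2 → C_1 acts by ∂[p,q,r] = [q,r] − [p,r] + [p,q]. For instance
  ∂[v_0,v_2,v_3] = [v_2,v_3] − [v_0,v_3] + [v_0,v_2],
  ∂[v_3,v_4,v_6] = [v_4,v_6] − [v_3,v_6] + [v_3,v_4].
This gives a 21×14 integer matrix of rank 13; reducing to Smith normal form yields diagonal entries (1,1,1,1,1,1,1,1,1,1,1,1,1).

Computing H_k = (kernel of ∂_k) / (image of ∂_{k+1}):

  H_0: rank C_0 − rank ∂_1 = 7 − 6 = 1, and the invariant factors of ∂_1 are all 1, so H_0 = Z.
  H_1: rank ker ∂_1 − rank ∂_2 = (21 − 6) − 13 = 2, and the invariant factors of ∂_2 are all 1, so H_1 = Z^2.
  H_2: rank ker ∂_2 − rank ∂_3 = (14 − 13) − 0 = 1, and there is no ∂_3, so H_2 = Z.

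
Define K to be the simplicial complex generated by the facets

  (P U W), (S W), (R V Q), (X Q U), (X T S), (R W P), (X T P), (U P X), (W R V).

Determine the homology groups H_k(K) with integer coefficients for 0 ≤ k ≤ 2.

H_0 ≅ Z,  H_1 ≅ Z^2,  H_2 = 0.

K has 9 vertices, 18 edges, 8 triangles.
rank ∂_0 = 0, rank ∂_1 = 8 ⇒ b_0 = 9 − 0 − 8 = 1; all invariant factors of ∂_1 are 1 so no torsion. So H_0 ≅ Z.
rank ∂_1 = 8, rank ∂_2 = 8 ⇒ b_1 = 18 − 8 − 8 = 2; all invariant factors of ∂_2 are 1 so no torsion. So H_1 ≅ Z^2.
rank ∂_2 = 8, rank ∂_3 = 0 ⇒ b_2 = 8 − 8 − 0 = 0. So H_2 ≅ 0.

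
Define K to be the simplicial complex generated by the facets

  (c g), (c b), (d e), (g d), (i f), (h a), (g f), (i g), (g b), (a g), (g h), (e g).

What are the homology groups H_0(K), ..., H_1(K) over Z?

K has 9 vertices, 12 edges.
rank ∂_0 = 0, rank ∂_1 = 8 ⇒ b_0 = 9 − 0 − 8 = 1; all invariant factors of ∂_1 are 1 so no torsion. So H_0 = Z.
rank ∂_1 = 8, rank ∂_2 = 0 ⇒ b_1 = 12 − 8 − 0 = 4. So H_1 = Z^4.

H_0 = Z,  H_1 = Z^4.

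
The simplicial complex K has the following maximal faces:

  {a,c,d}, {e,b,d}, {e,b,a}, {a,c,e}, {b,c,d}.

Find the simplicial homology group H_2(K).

H_2 = 0.

Take the total order a < b < c < d < e on the vertex set. Then K (dimension 2) consists of the simplices:

  0-simplices (5): a, b, c, d, e
  1-simplices (10): ab, ac, ad, ae, bc, bd, be, cd, ce, de
  2-simplices (5): abe, acd, ace, bcd, bde

Hence C_0 ≅ Z^5, C_1 ≅ Z^10, C_2 ≅ Z^5.

Boundary ∂_1: C_1 → C_0 sends each edge [p,q] (with p < q) to q − p. For instance
  ∂ad = d − a.
As a 5×10 matrix over Z this has rank 4, with invariant factors (1,1,1,1).

The boundary map ∂_2: C_2 → C_1 maps a triangle to the signed sum of its edges. For instance
  ∂bcd = cd − bd + bc,
  ∂abe = be − ae + ab.
As a 10×5 matrix over Z this has rank 5, with invariant factors (1,1,1,1,1).

Now H_k = ker ∂_k / im ∂_{k+1}, so:

  H_2: rank ker ∂_2 − rank ∂_3 = (5 − 5) − 0 = 0, and there is no ∂_3, so H_2 ≅ 0.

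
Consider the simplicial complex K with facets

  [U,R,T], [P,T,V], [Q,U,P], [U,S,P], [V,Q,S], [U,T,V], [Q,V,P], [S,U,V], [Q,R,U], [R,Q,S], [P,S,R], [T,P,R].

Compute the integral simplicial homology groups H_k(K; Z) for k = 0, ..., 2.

We work with the vertex ordering P < Q < R < S < T < U < V. The simplices of K, each written with vertices in increasing order, are:

  0-simplices (7): P, Q, R, S, T, U, V
  1-simplices (18): PQ, PR, PS, PT, PU, PV, QR, QS, QU, QV, RS, RT, RU, SU, SV, TU, TV, UV
  2-simplices (12): PQU, PQV, PRS, PRT, PSU, PTV, QRS, QRU, QSV, RTU, SUV, TUV

Hence C_0 ≅ Z^7, C_1 ≅ Z^18, C_2 ≅ Z^12.

The boundary map ∂_1: C_1 → C_0 maps an edge to its endpoints' difference, ∂[p,q] = q − p.
The 7×18 boundary matrix has rank 6 and Smith normal form diag(1,1,1,1,1,1).

∂_2: C_2 → C_1 maps a triangle to the signed sum of its edges. For instance
  ∂PRS = RS − PS + PR,
  ∂QRS = RS − QS + QR.
The resulting 18×12 matrix has rank 12, and its Smith normal form has invariant factors (1,1,1,1,1,1,1,1,1,1,1,2).

From H_k ≅ ker(∂_k) / im(∂_{k+1}) we obtain:

  H_0: rank C_0 − rank ∂_1 = 7 − 6 = 1, and the invariant factors of ∂_1 are all 1, so H_0 = Z.
  H_1: rank ker ∂_1 − rank ∂_2 = (18 − 6) − 12 = 0, and ∂_2 has invariant factor 2 > 1, so H_1 = Z/2.
  H_2: rank ker ∂_2 − rank ∂_3 = (12 − 12) − 0 = 0, and there is no ∂_3, so H_2 = 0.

As a check, the Euler characteristic is 7 − 18 + 12 = 1, which agrees with 1 − 0 + 0 = 1.
(K is a triangulation of the real projective plane RP^2.)

H_0 = Z,  H_1 = Z/2,  H_2 = 0.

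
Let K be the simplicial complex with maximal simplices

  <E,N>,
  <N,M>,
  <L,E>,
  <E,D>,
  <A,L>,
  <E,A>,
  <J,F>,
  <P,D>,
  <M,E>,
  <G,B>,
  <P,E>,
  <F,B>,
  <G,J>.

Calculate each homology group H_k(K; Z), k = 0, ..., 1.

We work with the vertex ordering A < B < D < E < F < G < J < L < M < N < P. The simplices of K, each written with vertices in increasing order, are:

  0-simplices (11): A, B, D, E, F, G, J, L, M, N, P
  1-simplices (13): AE, AL, BF, BG, DE, DP, EL, EM, EN, EP, FJ, GJ, MN

Hence C_0 ≅ Z^11, C_1 ≅ Z^13.

∂_1: C_1 → C_0 is given by ∂[p,q] = [q] − [p]. For instance
  ∂EP = P − E.
This gives a 11×13 integer matrix of rank 9; reducing to Smith normal form yields diagonal entries (1,1,1,1,1,1,1,1,1).

From H_k ≅ ker(∂_k) / im(∂_{k+1}) we obtain:

  H_0: rank C_0 − rank ∂_1 = 11 − 9 = 2, and the invariant factors of ∂_1 are all 1, so H_0 = Z^2.
  H_1: rank ker ∂_1 − rank ∂_2 = (13 − 9) − 0 = 4, and there is no ∂_2, so H_1 = Z^4.

(K is a triangulation of the disjoint union of a wedge of 3 circles and the circle S^1.)

H_0 ≅ Z^2,  H_1 ≅ Z^4.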